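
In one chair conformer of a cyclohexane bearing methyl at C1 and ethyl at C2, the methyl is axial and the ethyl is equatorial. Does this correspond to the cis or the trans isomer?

cis

C1 and C2 have opposite parity, so their axial bonds point in opposite directions.
With opposite-parity carbons, two substituents on the same face are one axial and one equatorial; opposite faces give both axial or both equatorial.
Here the groups are axial/equatorial → same face → cis.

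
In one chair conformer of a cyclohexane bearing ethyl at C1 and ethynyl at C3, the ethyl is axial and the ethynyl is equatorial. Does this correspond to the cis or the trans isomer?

trans

C1 and C3 have the same parity, so their axial bonds point in the same direction.
With same-parity carbons, two substituents on the same face are both axial or both equatorial; opposite faces give one of each.
Here the groups are axial/equatorial → opposite face → trans.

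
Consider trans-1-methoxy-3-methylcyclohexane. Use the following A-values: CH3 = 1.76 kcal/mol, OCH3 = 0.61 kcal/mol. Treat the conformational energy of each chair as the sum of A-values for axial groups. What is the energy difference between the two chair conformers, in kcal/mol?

C1 and C3 have the same parity, so for the trans isomer the two substituents are one axial and one equatorial in each chair.
Chair I (methyl axial, methoxy equatorial): E = 1.76 kcal/mol.
Chair II (methyl equatorial, methoxy axial): E = 0.61 kcal/mol.
ΔE = 1.76 − 0.61 = 1.15 kcal/mol; chair II is more stable.

1.15 kcal/mol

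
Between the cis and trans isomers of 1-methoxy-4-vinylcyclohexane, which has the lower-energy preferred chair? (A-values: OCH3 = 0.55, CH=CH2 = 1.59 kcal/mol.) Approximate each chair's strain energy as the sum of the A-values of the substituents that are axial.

At 1,4 positions (parity opposite): cis → (a,e or e,a); trans → (e,e or a,a).
Best chair for cis: E = 0.55 kcal/mol; best chair for trans: E = 0.00 kcal/mol.
The trans isomer is lower by 0.55 kcal/mol.

trans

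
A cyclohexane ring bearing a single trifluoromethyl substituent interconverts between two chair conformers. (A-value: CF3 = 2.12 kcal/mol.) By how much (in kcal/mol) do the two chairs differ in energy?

A monosubstituted cyclohexane has one chair with the trifluoromethyl group axial (E = A = 2.12 kcal/mol) and one with it equatorial (E = 0).
ΔE = 2.12 − 0 = 2.12 kcal/mol.

2.12 kcal/mol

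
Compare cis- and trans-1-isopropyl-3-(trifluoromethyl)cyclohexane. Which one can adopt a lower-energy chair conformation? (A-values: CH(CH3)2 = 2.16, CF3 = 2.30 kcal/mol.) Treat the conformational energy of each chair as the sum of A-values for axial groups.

At 1,3 positions (parity same): cis → (e,e or a,a); trans → (a,e or e,a).
Best chair for cis: E = 0.00 kcal/mol; best chair for trans: E = 2.16 kcal/mol.
The cis isomer is lower by 2.16 kcal/mol.

cis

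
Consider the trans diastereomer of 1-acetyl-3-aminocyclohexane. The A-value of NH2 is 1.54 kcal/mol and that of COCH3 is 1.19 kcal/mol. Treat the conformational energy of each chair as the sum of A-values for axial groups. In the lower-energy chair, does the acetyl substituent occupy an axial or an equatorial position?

axial

C1 and C3 have the same parity, so for the trans isomer the two substituents are one axial and one equatorial in each chair.
Chair I (amino axial, acetyl equatorial): E = 1.54 kcal/mol.
Chair II (amino equatorial, acetyl axial): E = 1.19 kcal/mol.
Chair II is the more stable (lower-energy) conformer, and in that chair the acetyl group is axial.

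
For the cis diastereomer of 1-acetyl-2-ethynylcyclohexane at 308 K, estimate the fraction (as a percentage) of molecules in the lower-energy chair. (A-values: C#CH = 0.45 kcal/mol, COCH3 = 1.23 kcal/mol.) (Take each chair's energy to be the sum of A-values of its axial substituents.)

78.2%

C1 and C2 have opposite parity, so for the cis isomer the two substituents are one axial and one equatorial in each chair.
Chair I (ethynyl axial, acetyl equatorial): E = 0.45 kcal/mol; chair II (ethynyl equatorial, acetyl axial): E = 1.23 kcal/mol.
ΔG = 0.78 kcal/mol between the two chairs.
K = exp(ΔG/RT) with R = 1.987×10⁻³ kcal mol⁻¹ K⁻¹ and T = 308 K gives K ≈ 3.58.
Fraction in the lower-energy chair = K/(K+1) = 78.2%.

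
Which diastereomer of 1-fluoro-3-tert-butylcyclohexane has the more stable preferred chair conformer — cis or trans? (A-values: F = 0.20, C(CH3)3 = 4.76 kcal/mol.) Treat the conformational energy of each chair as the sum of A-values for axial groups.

At 1,3 positions (parity same): cis → (e,e or a,a); trans → (a,e or e,a).
Best chair for cis: E = 0.00 kcal/mol; best chair for trans: E = 0.20 kcal/mol.
The cis isomer is lower by 0.20 kcal/mol.

cis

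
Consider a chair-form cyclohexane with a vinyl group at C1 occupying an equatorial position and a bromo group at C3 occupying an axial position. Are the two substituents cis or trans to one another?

trans

C1 and C3 have the same parity, so their axial bonds point in the same direction.
With same-parity carbons, two substituents on the same face are both axial or both equatorial; opposite faces give one of each.
Here the groups are equatorial/axial → opposite face → trans.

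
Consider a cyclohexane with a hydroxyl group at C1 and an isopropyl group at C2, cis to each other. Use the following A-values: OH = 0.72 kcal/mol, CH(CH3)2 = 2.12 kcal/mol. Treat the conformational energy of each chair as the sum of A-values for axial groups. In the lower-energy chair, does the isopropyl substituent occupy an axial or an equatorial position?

C1 and C2 have opposite parity, so for the cis isomer the two substituents are one axial and one equatorial in each chair.
Chair I (hydroxyl axial, isopropyl equatorial): E = 0.72 kcal/mol.
Chair II (hydroxyl equatorial, isopropyl axial): E = 2.12 kcal/mol.
Chair I is the more stable (lower-energy) conformer, and in that chair the isopropyl group is equatorial.

equatorial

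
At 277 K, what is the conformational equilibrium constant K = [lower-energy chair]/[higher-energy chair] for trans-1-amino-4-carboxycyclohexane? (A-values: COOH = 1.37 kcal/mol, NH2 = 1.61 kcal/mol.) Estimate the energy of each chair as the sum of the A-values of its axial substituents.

C1 and C4 have opposite parity, so for the trans isomer the two substituents are e,e in one chair and a,a in the other.
Chair I (carboxyl axial, amino axial): E = 2.98 kcal/mol; chair II (carboxyl equatorial, amino equatorial): E = 0.00 kcal/mol.
ΔG = 2.98 kcal/mol between the two chairs.
K = exp(ΔG/RT) with R = 1.987×10⁻³ kcal mol⁻¹ K⁻¹ and T = 277 K gives K ≈ 225.

K ≈ 225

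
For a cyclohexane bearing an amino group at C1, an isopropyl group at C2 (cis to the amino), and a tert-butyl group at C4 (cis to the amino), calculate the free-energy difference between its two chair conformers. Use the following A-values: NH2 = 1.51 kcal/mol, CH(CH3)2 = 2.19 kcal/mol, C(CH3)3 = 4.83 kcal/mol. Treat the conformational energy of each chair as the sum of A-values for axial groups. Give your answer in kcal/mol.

5.51 kcal/mol

Chair I (amino axial, isopropyl equatorial, tert-butyl equatorial): E = 1.51 kcal/mol.
Chair II (amino equatorial, isopropyl axial, tert-butyl axial): E = 7.02 kcal/mol.
ΔE = 7.02 − 1.51 = 5.51 kcal/mol; chair I is more stable.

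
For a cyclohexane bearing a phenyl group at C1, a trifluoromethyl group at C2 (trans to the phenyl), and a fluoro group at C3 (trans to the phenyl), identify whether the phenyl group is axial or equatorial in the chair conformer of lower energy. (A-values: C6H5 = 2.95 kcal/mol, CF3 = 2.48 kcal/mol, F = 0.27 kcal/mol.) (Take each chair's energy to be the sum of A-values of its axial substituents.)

equatorial

Chair I (phenyl axial, trifluoromethyl axial, fluoro equatorial): E = 5.43 kcal/mol.
Chair II (phenyl equatorial, trifluoromethyl equatorial, fluoro axial): E = 0.27 kcal/mol.
Chair II is the more stable (lower-energy) conformer, and in that chair the phenyl group is equatorial.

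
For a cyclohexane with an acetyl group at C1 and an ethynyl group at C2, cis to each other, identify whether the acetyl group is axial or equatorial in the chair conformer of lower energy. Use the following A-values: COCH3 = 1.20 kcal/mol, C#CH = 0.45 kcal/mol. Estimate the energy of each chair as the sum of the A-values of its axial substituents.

C1 and C2 have opposite parity, so for the cis isomer the two substituents are one axial and one equatorial in each chair.
Chair I (acetyl axial, ethynyl equatorial): E = 1.20 kcal/mol.
Chair II (acetyl equatorial, ethynyl axial): E = 0.45 kcal/mol.
Chair II is the more stable (lower-energy) conformer, and in that chair the acetyl group is equatorial.

equatorial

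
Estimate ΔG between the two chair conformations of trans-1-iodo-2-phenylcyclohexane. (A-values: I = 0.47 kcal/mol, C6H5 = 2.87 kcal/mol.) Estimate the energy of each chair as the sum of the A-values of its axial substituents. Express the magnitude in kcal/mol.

3.34 kcal/mol

C1 and C2 have opposite parity, so for the trans isomer the two substituents are e,e in one chair and a,a in the other.
Chair I (iodo axial, phenyl axial): E = 3.34 kcal/mol.
Chair II (iodo equatorial, phenyl equatorial): E = 0.00 kcal/mol.
ΔE = 3.34 − 0.00 = 3.34 kcal/mol; chair II is more stable.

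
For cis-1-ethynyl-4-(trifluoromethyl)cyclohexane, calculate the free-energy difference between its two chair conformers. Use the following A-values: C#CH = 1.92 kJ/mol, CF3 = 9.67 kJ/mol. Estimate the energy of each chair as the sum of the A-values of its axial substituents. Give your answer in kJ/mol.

C1 and C4 have opposite parity, so for the cis isomer the two substituents are one axial and one equatorial in each chair.
Chair I (ethynyl axial, trifluoromethyl equatorial): E = 1.92 kJ/mol.
Chair II (ethynyl equatorial, trifluoromethyl axial): E = 9.67 kJ/mol.
ΔE = 9.67 − 1.92 = 7.75 kJ/mol; chair I is more stable.

7.75 kJ/mol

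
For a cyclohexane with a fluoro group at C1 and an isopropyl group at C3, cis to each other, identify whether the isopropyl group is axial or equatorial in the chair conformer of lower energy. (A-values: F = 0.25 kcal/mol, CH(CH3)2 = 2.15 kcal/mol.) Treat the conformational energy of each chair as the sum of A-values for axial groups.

C1 and C3 have the same parity, so for the cis isomer the two substituents are e,e in one chair and a,a in the other.
Chair I (fluoro axial, isopropyl axial): E = 2.40 kcal/mol.
Chair II (fluoro equatorial, isopropyl equatorial): E = 0.00 kcal/mol.
Chair II is the more stable (lower-energy) conformer, and in that chair the isopropyl group is equatorial.

equatorial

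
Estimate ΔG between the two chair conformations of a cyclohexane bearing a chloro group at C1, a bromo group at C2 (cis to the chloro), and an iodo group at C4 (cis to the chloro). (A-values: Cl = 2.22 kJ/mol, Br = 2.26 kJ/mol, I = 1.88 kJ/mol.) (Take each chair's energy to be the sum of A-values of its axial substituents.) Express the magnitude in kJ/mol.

1.92 kJ/mol

Chair I (chloro axial, bromo equatorial, iodo equatorial): E = 2.22 kJ/mol.
Chair II (chloro equatorial, bromo axial, iodo axial): E = 4.14 kJ/mol.
ΔE = 4.14 − 2.22 = 1.92 kJ/mol; chair I is more stable.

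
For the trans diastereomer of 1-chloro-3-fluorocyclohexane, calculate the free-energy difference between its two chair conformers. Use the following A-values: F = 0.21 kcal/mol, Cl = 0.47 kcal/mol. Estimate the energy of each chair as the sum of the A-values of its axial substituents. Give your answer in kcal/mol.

C1 and C3 have the same parity, so for the trans isomer the two substituents are one axial and one equatorial in each chair.
Chair I (fluoro axial, chloro equatorial): E = 0.21 kcal/mol.
Chair II (fluoro equatorial, chloro axial): E = 0.47 kcal/mol.
ΔE = 0.47 − 0.21 = 0.26 kcal/mol; chair I is more stable.

0.26 kcal/mol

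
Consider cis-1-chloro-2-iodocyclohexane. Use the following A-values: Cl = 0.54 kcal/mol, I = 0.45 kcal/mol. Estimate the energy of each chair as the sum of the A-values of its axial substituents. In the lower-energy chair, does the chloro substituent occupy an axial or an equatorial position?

equatorial

C1 and C2 have opposite parity, so for the cis isomer the two substituents are one axial and one equatorial in each chair.
Chair I (chloro axial, iodo equatorial): E = 0.54 kcal/mol.
Chair II (chloro equatorial, iodo axial): E = 0.45 kcal/mol.
Chair II is the more stable (lower-energy) conformer, and in that chair the chloro group is equatorial.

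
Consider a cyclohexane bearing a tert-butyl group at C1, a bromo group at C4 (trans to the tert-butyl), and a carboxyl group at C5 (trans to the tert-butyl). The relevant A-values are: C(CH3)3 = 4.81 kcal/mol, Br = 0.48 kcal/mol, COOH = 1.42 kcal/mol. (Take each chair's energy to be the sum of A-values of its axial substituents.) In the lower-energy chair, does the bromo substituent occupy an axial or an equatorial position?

Chair I (tert-butyl axial, bromo axial, carboxyl equatorial): E = 5.29 kcal/mol.
Chair II (tert-butyl equatorial, bromo equatorial, carboxyl axial): E = 1.42 kcal/mol.
Chair II is the more stable (lower-energy) conformer, and in that chair the bromo group is equatorial.

equatorial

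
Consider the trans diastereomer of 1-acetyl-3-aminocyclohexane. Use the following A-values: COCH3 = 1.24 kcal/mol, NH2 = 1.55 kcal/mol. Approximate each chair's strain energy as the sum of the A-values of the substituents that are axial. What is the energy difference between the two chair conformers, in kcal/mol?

0.31 kcal/mol

C1 and C3 have the same parity, so for the trans isomer the two substituents are one axial and one equatorial in each chair.
Chair I (acetyl axial, amino equatorial): E = 1.24 kcal/mol.
Chair II (acetyl equatorial, amino axial): E = 1.55 kcal/mol.
ΔE = 1.55 − 1.24 = 0.31 kcal/mol; chair I is more stable.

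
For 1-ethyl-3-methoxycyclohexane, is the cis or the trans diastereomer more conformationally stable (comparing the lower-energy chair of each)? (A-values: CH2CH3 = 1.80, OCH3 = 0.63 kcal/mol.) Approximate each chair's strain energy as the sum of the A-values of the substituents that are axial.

At 1,3 positions (parity same): cis → (e,e or a,a); trans → (a,e or e,a).
Best chair for cis: E = 0.00 kcal/mol; best chair for trans: E = 0.63 kcal/mol.
The cis isomer is lower by 0.63 kcal/mol.

cis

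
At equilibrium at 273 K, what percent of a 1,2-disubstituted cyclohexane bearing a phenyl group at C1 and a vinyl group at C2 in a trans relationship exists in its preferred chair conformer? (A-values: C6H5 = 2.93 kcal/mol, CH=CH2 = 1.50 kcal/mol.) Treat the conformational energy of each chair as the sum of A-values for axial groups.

C1 and C2 have opposite parity, so for the trans isomer the two substituents are e,e in one chair and a,a in the other.
Chair I (phenyl axial, vinyl axial): E = 4.43 kcal/mol; chair II (phenyl equatorial, vinyl equatorial): E = 0.00 kcal/mol.
ΔG = 4.43 kcal/mol between the two chairs.
K = exp(ΔG/RT) with R = 1.987×10⁻³ kcal mol⁻¹ K⁻¹ and T = 273 K gives K ≈ 3.52e+03.
Fraction in the lower-energy chair = K/(K+1) = 100.0%.

100.0%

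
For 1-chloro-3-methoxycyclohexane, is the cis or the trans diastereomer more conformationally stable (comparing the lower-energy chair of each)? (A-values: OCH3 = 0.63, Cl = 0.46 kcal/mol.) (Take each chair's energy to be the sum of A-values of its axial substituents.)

cis

At 1,3 positions (parity same): cis → (e,e or a,a); trans → (a,e or e,a).
Best chair for cis: E = 0.00 kcal/mol; best chair for trans: E = 0.46 kcal/mol.
The cis isomer is lower by 0.46 kcal/mol.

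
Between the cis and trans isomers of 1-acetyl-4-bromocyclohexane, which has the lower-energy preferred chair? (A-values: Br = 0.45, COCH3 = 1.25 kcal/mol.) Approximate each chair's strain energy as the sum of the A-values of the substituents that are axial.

At 1,4 positions (parity opposite): cis → (a,e or e,a); trans → (e,e or a,a).
Best chair for cis: E = 0.45 kcal/mol; best chair for trans: E = 0.00 kcal/mol.
The trans isomer is lower by 0.45 kcal/mol.

trans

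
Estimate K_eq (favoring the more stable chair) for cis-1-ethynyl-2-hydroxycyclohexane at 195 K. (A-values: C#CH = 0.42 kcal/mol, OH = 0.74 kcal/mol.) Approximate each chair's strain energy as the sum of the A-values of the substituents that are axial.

K ≈ 2.28

C1 and C2 have opposite parity, so for the cis isomer the two substituents are one axial and one equatorial in each chair.
Chair I (ethynyl axial, hydroxyl equatorial): E = 0.42 kcal/mol; chair II (ethynyl equatorial, hydroxyl axial): E = 0.74 kcal/mol.
ΔG = 0.32 kcal/mol between the two chairs.
K = exp(ΔG/RT) with R = 1.987×10⁻³ kcal mol⁻¹ K⁻¹ and T = 195 K gives K ≈ 2.28.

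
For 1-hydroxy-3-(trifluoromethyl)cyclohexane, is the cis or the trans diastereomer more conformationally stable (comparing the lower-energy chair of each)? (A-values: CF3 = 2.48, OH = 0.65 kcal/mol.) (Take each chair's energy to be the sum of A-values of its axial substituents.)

At 1,3 positions (parity same): cis → (e,e or a,a); trans → (a,e or e,a).
Best chair for cis: E = 0.00 kcal/mol; best chair for trans: E = 0.65 kcal/mol.
The cis isomer is lower by 0.65 kcal/mol.

cis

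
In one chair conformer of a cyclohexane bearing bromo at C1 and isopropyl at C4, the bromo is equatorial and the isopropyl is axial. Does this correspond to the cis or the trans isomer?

cis

C1 and C4 have opposite parity, so their axial bonds point in opposite directions.
With opposite-parity carbons, two substituents on the same face are one axial and one equatorial; opposite faces give both axial or both equatorial.
Here the groups are equatorial/axial → same face → cis.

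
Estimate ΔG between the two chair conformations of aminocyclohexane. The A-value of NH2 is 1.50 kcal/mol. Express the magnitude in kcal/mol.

1.50 kcal/mol

A monosubstituted cyclohexane has one chair with the amino group axial (E = A = 1.50 kcal/mol) and one with it equatorial (E = 0).
ΔE = 1.50 − 0 = 1.50 kcal/mol.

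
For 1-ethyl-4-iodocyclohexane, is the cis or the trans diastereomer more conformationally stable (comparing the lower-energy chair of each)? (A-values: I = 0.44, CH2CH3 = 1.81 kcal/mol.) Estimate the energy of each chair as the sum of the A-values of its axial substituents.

At 1,4 positions (parity opposite): cis → (a,e or e,a); trans → (e,e or a,a).
Best chair for cis: E = 0.44 kcal/mol; best chair for trans: E = 0.00 kcal/mol.
The trans isomer is lower by 0.44 kcal/mol.

trans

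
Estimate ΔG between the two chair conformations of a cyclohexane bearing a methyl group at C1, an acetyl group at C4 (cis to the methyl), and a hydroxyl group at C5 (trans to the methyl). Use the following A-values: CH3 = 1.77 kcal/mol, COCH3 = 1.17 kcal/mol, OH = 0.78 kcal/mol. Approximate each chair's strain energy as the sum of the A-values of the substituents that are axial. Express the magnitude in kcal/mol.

0.18 kcal/mol

Chair I (methyl axial, acetyl equatorial, hydroxyl equatorial): E = 1.77 kcal/mol.
Chair II (methyl equatorial, acetyl axial, hydroxyl axial): E = 1.95 kcal/mol.
ΔE = 1.95 − 1.77 = 0.18 kcal/mol; chair I is more stable.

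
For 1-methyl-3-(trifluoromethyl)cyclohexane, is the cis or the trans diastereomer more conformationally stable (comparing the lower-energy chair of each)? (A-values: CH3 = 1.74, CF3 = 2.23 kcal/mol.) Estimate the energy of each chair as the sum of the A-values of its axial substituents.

At 1,3 positions (parity same): cis → (e,e or a,a); trans → (a,e or e,a).
Best chair for cis: E = 0.00 kcal/mol; best chair for trans: E = 1.74 kcal/mol.
The cis isomer is lower by 1.74 kcal/mol.

cis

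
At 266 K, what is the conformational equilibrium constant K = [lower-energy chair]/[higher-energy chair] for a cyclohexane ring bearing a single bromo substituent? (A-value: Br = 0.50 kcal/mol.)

One chair has the bromo group axial (E = 0.50 kcal/mol) and the other has it equatorial (E = 0).
ΔG = 0.50 kcal/mol between the two chairs.
K = exp(ΔG/RT) with R = 1.987×10⁻³ kcal mol⁻¹ K⁻¹ and T = 266 K gives K ≈ 2.58.

K ≈ 2.58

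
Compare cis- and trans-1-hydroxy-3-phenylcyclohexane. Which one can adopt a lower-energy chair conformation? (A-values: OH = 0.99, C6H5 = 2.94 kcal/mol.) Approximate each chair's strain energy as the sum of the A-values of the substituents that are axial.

At 1,3 positions (parity same): cis → (e,e or a,a); trans → (a,e or e,a).
Best chair for cis: E = 0.00 kcal/mol; best chair for trans: E = 0.99 kcal/mol.
The cis isomer is lower by 0.99 kcal/mol.

cis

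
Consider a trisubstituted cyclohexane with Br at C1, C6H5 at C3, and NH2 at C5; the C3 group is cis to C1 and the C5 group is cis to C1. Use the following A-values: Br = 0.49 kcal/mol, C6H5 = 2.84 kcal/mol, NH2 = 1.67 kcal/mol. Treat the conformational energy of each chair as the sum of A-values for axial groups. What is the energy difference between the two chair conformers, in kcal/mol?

5.00 kcal/mol

Chair I (bromo axial, phenyl axial, amino axial): E = 5.00 kcal/mol.
Chair II (bromo equatorial, phenyl equatorial, amino equatorial): E = 0.00 kcal/mol.
ΔE = 5.00 − 0.00 = 5.00 kcal/mol; chair II is more stable.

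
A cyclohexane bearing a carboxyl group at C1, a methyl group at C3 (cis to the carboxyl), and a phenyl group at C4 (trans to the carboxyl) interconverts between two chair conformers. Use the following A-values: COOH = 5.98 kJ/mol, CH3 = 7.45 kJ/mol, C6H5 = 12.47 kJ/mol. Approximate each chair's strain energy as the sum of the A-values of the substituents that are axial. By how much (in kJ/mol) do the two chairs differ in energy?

25.90 kJ/mol

Chair I (carboxyl axial, methyl axial, phenyl axial): E = 25.90 kJ/mol.
Chair II (carboxyl equatorial, methyl equatorial, phenyl equatorial): E = 0.00 kJ/mol.
ΔE = 25.90 − 0.00 = 25.90 kJ/mol; chair II is more stable.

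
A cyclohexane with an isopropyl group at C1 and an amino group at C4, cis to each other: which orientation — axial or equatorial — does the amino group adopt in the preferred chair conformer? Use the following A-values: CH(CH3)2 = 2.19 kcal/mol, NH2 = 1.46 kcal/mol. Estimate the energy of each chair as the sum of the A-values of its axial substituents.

C1 and C4 have opposite parity, so for the cis isomer the two substituents are one axial and one equatorial in each chair.
Chair I (isopropyl axial, amino equatorial): E = 2.19 kcal/mol.
Chair II (isopropyl equatorial, amino axial): E = 1.46 kcal/mol.
Chair II is the more stable (lower-energy) conformer, and in that chair the amino group is axial.

axial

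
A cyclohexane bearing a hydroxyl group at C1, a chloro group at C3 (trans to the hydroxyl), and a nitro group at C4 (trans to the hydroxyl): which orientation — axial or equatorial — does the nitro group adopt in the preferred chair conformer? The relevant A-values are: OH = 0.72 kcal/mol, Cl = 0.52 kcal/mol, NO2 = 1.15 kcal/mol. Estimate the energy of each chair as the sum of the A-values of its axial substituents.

equatorial

Chair I (hydroxyl axial, chloro equatorial, nitro axial): E = 1.87 kcal/mol.
Chair II (hydroxyl equatorial, chloro axial, nitro equatorial): E = 0.52 kcal/mol.
Chair II is the more stable (lower-energy) conformer, and in that chair the nitro group is equatorial.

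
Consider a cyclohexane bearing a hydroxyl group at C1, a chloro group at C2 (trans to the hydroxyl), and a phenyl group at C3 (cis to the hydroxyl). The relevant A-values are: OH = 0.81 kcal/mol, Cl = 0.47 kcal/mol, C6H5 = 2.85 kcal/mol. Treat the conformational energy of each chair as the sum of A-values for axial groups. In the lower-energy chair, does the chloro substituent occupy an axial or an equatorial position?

equatorial

Chair I (hydroxyl axial, chloro axial, phenyl axial): E = 4.13 kcal/mol.
Chair II (hydroxyl equatorial, chloro equatorial, phenyl equatorial): E = 0.00 kcal/mol.
Chair II is the more stable (lower-energy) conformer, and in that chair the chloro group is equatorial.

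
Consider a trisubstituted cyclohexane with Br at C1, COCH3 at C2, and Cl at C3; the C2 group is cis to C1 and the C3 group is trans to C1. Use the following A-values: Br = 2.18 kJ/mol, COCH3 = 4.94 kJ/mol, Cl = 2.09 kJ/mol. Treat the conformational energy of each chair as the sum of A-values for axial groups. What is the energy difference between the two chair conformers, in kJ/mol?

Chair I (bromo axial, acetyl equatorial, chloro equatorial): E = 2.18 kJ/mol.
Chair II (bromo equatorial, acetyl axial, chloro axial): E = 7.03 kJ/mol.
ΔE = 7.03 − 2.18 = 4.85 kJ/mol; chair I is more stable.

4.85 kJ/mol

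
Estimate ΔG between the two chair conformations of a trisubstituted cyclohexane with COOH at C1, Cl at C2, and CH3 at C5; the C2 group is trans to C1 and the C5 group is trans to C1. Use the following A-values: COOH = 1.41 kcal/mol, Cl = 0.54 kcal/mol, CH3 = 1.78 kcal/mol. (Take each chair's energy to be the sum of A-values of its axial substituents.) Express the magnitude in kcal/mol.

0.17 kcal/mol

Chair I (carboxyl axial, chloro axial, methyl equatorial): E = 1.95 kcal/mol.
Chair II (carboxyl equatorial, chloro equatorial, methyl axial): E = 1.78 kcal/mol.
ΔE = 1.95 − 1.78 = 0.17 kcal/mol; chair II is more stable.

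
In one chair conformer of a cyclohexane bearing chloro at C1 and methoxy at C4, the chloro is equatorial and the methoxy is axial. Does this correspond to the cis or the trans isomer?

C1 and C4 have opposite parity, so their axial bonds point in opposite directions.
With opposite-parity carbons, two substituents on the same face are one axial and one equatorial; opposite faces give both axial or both equatorial.
Here the groups are equatorial/axial → same face → cis.

cis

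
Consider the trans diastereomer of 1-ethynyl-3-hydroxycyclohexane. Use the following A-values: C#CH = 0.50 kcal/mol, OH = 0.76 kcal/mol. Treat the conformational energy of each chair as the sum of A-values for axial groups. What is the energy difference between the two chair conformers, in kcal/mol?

0.26 kcal/mol

C1 and C3 have the same parity, so for the trans isomer the two substituents are one axial and one equatorial in each chair.
Chair I (ethynyl axial, hydroxyl equatorial): E = 0.50 kcal/mol.
Chair II (ethynyl equatorial, hydroxyl axial): E = 0.76 kcal/mol.
ΔE = 0.76 − 0.50 = 0.26 kcal/mol; chair I is more stable.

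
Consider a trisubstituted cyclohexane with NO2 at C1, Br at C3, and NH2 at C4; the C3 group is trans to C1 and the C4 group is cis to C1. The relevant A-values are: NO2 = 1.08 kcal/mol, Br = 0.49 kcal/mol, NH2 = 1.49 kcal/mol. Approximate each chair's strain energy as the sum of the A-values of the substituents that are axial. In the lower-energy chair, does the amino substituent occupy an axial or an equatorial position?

equatorial

Chair I (nitro axial, bromo equatorial, amino equatorial): E = 1.08 kcal/mol.
Chair II (nitro equatorial, bromo axial, amino axial): E = 1.98 kcal/mol.
Chair I is the more stable (lower-energy) conformer, and in that chair the amino group is equatorial.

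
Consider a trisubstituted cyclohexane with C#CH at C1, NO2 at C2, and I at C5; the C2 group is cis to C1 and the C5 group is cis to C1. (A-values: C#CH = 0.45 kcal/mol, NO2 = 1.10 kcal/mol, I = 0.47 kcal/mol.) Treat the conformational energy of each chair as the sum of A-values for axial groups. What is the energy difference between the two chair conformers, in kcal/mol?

Chair I (ethynyl axial, nitro equatorial, iodo axial): E = 0.92 kcal/mol.
Chair II (ethynyl equatorial, nitro axial, iodo equatorial): E = 1.10 kcal/mol.
ΔE = 1.10 − 0.92 = 0.18 kcal/mol; chair I is more stable.

0.18 kcal/mol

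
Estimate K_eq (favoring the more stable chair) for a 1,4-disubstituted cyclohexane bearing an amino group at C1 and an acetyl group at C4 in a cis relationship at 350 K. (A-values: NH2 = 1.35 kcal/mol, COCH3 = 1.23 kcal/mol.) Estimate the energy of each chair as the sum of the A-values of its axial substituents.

K ≈ 1.19

C1 and C4 have opposite parity, so for the cis isomer the two substituents are one axial and one equatorial in each chair.
Chair I (amino axial, acetyl equatorial): E = 1.35 kcal/mol; chair II (amino equatorial, acetyl axial): E = 1.23 kcal/mol.
ΔG = 0.12 kcal/mol between the two chairs.
K = exp(ΔG/RT) with R = 1.987×10⁻³ kcal mol⁻¹ K⁻¹ and T = 350 K gives K ≈ 1.19.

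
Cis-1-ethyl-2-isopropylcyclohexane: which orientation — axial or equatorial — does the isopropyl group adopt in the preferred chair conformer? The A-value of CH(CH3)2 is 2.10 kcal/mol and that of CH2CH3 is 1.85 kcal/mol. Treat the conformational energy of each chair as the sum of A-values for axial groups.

C1 and C2 have opposite parity, so for the cis isomer the two substituents are one axial and one equatorial in each chair.
Chair I (isopropyl axial, ethyl equatorial): E = 2.10 kcal/mol.
Chair II (isopropyl equatorial, ethyl axial): E = 1.85 kcal/mol.
Chair II is the more stable (lower-energy) conformer, and in that chair the isopropyl group is equatorial.

equatorial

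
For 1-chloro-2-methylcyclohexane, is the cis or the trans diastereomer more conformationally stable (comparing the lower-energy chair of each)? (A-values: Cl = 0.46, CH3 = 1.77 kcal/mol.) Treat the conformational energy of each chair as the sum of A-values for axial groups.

trans

At 1,2 positions (parity opposite): cis → (a,e or e,a); trans → (e,e or a,a).
Best chair for cis: E = 0.46 kcal/mol; best chair for trans: E = 0.00 kcal/mol.
The trans isomer is lower by 0.46 kcal/mol.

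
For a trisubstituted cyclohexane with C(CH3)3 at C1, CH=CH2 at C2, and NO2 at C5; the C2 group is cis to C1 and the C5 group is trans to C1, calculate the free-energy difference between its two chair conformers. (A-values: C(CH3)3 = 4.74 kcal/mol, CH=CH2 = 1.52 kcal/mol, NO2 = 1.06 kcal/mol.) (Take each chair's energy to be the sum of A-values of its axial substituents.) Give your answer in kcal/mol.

2.16 kcal/mol

Chair I (tert-butyl axial, vinyl equatorial, nitro equatorial): E = 4.74 kcal/mol.
Chair II (tert-butyl equatorial, vinyl axial, nitro axial): E = 2.58 kcal/mol.
ΔE = 4.74 − 2.58 = 2.16 kcal/mol; chair II is more stable.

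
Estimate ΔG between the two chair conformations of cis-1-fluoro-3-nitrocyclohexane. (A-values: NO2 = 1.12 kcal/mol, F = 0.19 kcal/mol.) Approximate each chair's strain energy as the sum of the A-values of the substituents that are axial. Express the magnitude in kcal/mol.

C1 and C3 have the same parity, so for the cis isomer the two substituents are e,e in one chair and a,a in the other.
Chair I (nitro axial, fluoro axial): E = 1.31 kcal/mol.
Chair II (nitro equatorial, fluoro equatorial): E = 0.00 kcal/mol.
ΔE = 1.31 − 0.00 = 1.31 kcal/mol; chair II is more stable.

1.31 kcal/mol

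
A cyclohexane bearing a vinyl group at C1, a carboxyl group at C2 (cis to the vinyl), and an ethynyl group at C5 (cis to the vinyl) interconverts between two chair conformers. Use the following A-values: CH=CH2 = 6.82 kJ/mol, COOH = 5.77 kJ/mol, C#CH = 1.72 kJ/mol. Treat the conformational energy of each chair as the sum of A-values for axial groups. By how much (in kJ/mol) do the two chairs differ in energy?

2.77 kJ/mol

Chair I (vinyl axial, carboxyl equatorial, ethynyl axial): E = 8.54 kJ/mol.
Chair II (vinyl equatorial, carboxyl axial, ethynyl equatorial): E = 5.77 kJ/mol.
ΔE = 8.54 − 5.77 = 2.77 kJ/mol; chair II is more stable.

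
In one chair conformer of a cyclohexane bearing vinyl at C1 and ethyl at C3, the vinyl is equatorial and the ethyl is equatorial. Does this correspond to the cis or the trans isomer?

C1 and C3 have the same parity, so their axial bonds point in the same direction.
With same-parity carbons, two substituents on the same face are both axial or both equatorial; opposite faces give one of each.
Here the groups are equatorial/equatorial → same face → cis.

cis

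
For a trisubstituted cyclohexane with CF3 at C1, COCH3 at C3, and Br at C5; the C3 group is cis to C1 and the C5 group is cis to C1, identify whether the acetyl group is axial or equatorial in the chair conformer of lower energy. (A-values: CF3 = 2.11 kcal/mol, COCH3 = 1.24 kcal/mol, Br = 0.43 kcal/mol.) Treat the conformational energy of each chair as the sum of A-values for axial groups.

Chair I (trifluoromethyl axial, acetyl axial, bromo axial): E = 3.78 kcal/mol.
Chair II (trifluoromethyl equatorial, acetyl equatorial, bromo equatorial): E = 0.00 kcal/mol.
Chair II is the more stable (lower-energy) conformer, and in that chair the acetyl group is equatorial.

equatorial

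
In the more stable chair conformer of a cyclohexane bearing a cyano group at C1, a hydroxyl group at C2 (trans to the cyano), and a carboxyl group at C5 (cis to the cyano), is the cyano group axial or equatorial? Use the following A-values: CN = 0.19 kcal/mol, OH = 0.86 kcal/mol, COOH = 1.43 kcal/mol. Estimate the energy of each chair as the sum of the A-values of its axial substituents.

Chair I (cyano axial, hydroxyl axial, carboxyl axial): E = 2.48 kcal/mol.
Chair II (cyano equatorial, hydroxyl equatorial, carboxyl equatorial): E = 0.00 kcal/mol.
Chair II is the more stable (lower-energy) conformer, and in that chair the cyano group is equatorial.

equatorial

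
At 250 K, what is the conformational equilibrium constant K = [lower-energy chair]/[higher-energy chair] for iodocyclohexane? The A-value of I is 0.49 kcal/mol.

One chair has the iodo group axial (E = 0.49 kcal/mol) and the other has it equatorial (E = 0).
ΔG = 0.49 kcal/mol between the two chairs.
K = exp(ΔG/RT) with R = 1.987×10⁻³ kcal mol⁻¹ K⁻¹ and T = 250 K gives K ≈ 2.68.

K ≈ 2.68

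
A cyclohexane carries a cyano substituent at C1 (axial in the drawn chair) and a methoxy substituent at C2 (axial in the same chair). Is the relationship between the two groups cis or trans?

trans

C1 and C2 have opposite parity, so their axial bonds point in opposite directions.
With opposite-parity carbons, two substituents on the same face are one axial and one equatorial; opposite faces give both axial or both equatorial.
Here the groups are axial/axial → opposite face → trans.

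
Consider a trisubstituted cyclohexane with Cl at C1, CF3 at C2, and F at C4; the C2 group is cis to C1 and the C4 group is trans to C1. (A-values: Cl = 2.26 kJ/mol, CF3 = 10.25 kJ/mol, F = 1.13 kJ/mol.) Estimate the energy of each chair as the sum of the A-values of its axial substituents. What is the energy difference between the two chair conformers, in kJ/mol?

Chair I (chloro axial, trifluoromethyl equatorial, fluoro axial): E = 3.39 kJ/mol.
Chair II (chloro equatorial, trifluoromethyl axial, fluoro equatorial): E = 10.25 kJ/mol.
ΔE = 10.25 − 3.39 = 6.86 kJ/mol; chair I is more stable.

6.86 kJ/mol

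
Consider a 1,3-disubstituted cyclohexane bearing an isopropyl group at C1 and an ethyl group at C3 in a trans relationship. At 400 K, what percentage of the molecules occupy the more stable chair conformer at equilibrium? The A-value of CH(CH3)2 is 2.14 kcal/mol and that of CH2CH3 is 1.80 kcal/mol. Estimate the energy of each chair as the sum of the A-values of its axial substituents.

60.5%

C1 and C3 have the same parity, so for the trans isomer the two substituents are one axial and one equatorial in each chair.
Chair I (isopropyl axial, ethyl equatorial): E = 2.14 kcal/mol; chair II (isopropyl equatorial, ethyl axial): E = 1.80 kcal/mol.
ΔG = 0.34 kcal/mol between the two chairs.
K = exp(ΔG/RT) with R = 1.987×10⁻³ kcal mol⁻¹ K⁻¹ and T = 400 K gives K ≈ 1.53.
Fraction in the lower-energy chair = K/(K+1) = 60.5%.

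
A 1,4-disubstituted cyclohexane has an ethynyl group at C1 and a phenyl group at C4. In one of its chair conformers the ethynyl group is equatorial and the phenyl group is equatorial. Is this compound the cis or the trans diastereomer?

trans

C1 and C4 have opposite parity, so their axial bonds point in opposite directions.
With opposite-parity carbons, two substituents on the same face are one axial and one equatorial; opposite faces give both axial or both equatorial.
Here the groups are equatorial/equatorial → opposite face → trans.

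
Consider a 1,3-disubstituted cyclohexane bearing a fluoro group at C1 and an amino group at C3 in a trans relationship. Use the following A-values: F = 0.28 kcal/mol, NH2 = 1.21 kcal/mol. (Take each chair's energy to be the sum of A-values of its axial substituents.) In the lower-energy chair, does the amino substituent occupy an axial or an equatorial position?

equatorial

C1 and C3 have the same parity, so for the trans isomer the two substituents are one axial and one equatorial in each chair.
Chair I (fluoro axial, amino equatorial): E = 0.28 kcal/mol.
Chair II (fluoro equatorial, amino axial): E = 1.21 kcal/mol.
Chair I is the more stable (lower-energy) conformer, and in that chair the amino group is equatorial.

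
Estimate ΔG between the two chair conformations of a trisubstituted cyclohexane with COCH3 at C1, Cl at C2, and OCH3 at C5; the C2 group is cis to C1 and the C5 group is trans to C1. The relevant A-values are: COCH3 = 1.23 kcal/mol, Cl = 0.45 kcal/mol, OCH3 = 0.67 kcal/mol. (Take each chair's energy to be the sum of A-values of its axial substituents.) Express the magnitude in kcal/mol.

0.11 kcal/mol

Chair I (acetyl axial, chloro equatorial, methoxy equatorial): E = 1.23 kcal/mol.
Chair II (acetyl equatorial, chloro axial, methoxy axial): E = 1.12 kcal/mol.
ΔE = 1.23 − 1.12 = 0.11 kcal/mol; chair II is more stable.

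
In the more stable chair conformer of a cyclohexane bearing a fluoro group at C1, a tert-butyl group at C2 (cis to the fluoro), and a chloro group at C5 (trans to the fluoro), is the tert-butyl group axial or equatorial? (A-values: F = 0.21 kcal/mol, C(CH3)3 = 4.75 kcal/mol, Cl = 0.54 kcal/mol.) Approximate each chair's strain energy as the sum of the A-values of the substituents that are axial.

equatorial

Chair I (fluoro axial, tert-butyl equatorial, chloro equatorial): E = 0.21 kcal/mol.
Chair II (fluoro equatorial, tert-butyl axial, chloro axial): E = 5.29 kcal/mol.
Chair I is the more stable (lower-energy) conformer, and in that chair the tert-butyl group is equatorial.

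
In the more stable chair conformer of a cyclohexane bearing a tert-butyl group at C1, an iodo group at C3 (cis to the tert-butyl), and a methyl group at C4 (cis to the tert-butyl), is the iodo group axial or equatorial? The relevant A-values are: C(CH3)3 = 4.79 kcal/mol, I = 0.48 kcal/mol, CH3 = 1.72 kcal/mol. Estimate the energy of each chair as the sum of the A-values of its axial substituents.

equatorial

Chair I (tert-butyl axial, iodo axial, methyl equatorial): E = 5.27 kcal/mol.
Chair II (tert-butyl equatorial, iodo equatorial, methyl axial): E = 1.72 kcal/mol.
Chair II is the more stable (lower-energy) conformer, and in that chair the iodo group is equatorial.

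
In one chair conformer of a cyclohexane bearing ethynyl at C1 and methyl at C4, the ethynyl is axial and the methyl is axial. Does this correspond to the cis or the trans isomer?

trans

C1 and C4 have opposite parity, so their axial bonds point in opposite directions.
With opposite-parity carbons, two substituents on the same face are one axial and one equatorial; opposite faces give both axial or both equatorial.
Here the groups are axial/axial → opposite face → trans.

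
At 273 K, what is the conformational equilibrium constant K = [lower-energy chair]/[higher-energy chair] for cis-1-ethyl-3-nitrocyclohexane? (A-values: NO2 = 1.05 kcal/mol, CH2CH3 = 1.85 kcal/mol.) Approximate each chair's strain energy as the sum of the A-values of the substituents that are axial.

C1 and C3 have the same parity, so for the cis isomer the two substituents are e,e in one chair and a,a in the other.
Chair I (nitro axial, ethyl axial): E = 2.90 kcal/mol; chair II (nitro equatorial, ethyl equatorial): E = 0.00 kcal/mol.
ΔG = 2.90 kcal/mol between the two chairs.
K = exp(ΔG/RT) with R = 1.987×10⁻³ kcal mol⁻¹ K⁻¹ and T = 273 K gives K ≈ 210.

K ≈ 210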